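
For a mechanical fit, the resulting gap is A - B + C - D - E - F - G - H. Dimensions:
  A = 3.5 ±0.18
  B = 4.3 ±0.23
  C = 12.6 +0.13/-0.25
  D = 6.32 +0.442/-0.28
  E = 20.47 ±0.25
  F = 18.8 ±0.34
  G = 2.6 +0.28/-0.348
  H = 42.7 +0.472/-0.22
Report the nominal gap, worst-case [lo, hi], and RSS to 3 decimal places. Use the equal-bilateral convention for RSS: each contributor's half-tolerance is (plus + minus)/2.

Stack each dimension's contribution:
  +A: nom +3.500 → Σnom=3.500; wc +0.180/-0.180 → slack +0.180/-0.180; half-tol=0.180, Σhalf²=0.032400
  -B: nom -4.300 → Σnom=-0.800; wc +0.230/-0.230 → slack +0.410/-0.410; half-tol=0.230, Σhalf²=0.085300
  +C: nom +12.600 → Σnom=11.800; wc +0.130/-0.250 → slack +0.540/-0.660; half-tol=0.190, Σhalf²=0.121400
  -D: nom -6.320 → Σnom=5.480; wc +0.280/-0.442 → slack +0.820/-1.102; half-tol=0.361, Σhalf²=0.251721
  -E: nom -20.470 → Σnom=-14.990; wc +0.250/-0.250 → slack +1.070/-1.352; half-tol=0.250, Σhalf²=0.314221
  -F: nom -18.800 → Σnom=-33.790; wc +0.340/-0.340 → slack +1.410/-1.692; half-tol=0.340, Σhalf²=0.429821
  -G: nom -2.600 → Σnom=-36.390; wc +0.348/-0.280 → slack +1.758/-1.972; half-tol=0.314, Σhalf²=0.528417
  -H: nom -42.700 → Σnom=-79.090; wc +0.220/-0.472 → slack +1.978/-2.444; half-tol=0.346, Σhalf²=0.648133
Nominal = -79.090. Worst-case = [-79.090 - 2.444, -79.090 + 1.978] = [-81.534, -77.112]. RSS = √0.648133 = 0.805.

nominal=-79.090 wc=[-81.534,-77.112] rss=0.805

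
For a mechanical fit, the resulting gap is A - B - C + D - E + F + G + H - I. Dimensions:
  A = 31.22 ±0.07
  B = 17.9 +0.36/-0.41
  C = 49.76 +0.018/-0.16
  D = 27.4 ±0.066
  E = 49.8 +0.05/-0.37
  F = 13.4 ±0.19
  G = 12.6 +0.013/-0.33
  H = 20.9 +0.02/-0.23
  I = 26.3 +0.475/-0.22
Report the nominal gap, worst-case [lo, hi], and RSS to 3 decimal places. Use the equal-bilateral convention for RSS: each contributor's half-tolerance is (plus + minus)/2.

nominal=-38.240 wc=[-40.029,-36.721] rss=0.641

Stack each dimension's contribution:
  +A: nom +31.220 → Σnom=31.220; wc +0.070/-0.070 → slack +0.070/-0.070; half-tol=0.070, Σhalf²=0.004900
  -B: nom -17.900 → Σnom=13.320; wc +0.410/-0.360 → slack +0.480/-0.430; half-tol=0.385, Σhalf²=0.153125
  -C: nom -49.760 → Σnom=-36.440; wc +0.160/-0.018 → slack +0.640/-0.448; half-tol=0.089, Σhalf²=0.161046
  +D: nom +27.400 → Σnom=-9.040; wc +0.066/-0.066 → slack +0.706/-0.514; half-tol=0.066, Σhalf²=0.165402
  -E: nom -49.800 → Σnom=-58.840; wc +0.370/-0.050 → slack +1.076/-0.564; half-tol=0.210, Σhalf²=0.209502
  +F: nom +13.400 → Σnom=-45.440; wc +0.190/-0.190 → slack +1.266/-0.754; half-tol=0.190, Σhalf²=0.245602
  +G: nom +12.600 → Σnom=-32.840; wc +0.013/-0.330 → slack +1.279/-1.084; half-tol=0.172, Σhalf²=0.275014
  +H: nom +20.900 → Σnom=-11.940; wc +0.020/-0.230 → slack +1.299/-1.314; half-tol=0.125, Σhalf²=0.290639
  -I: nom -26.300 → Σnom=-38.240; wc +0.220/-0.475 → slack +1.519/-1.789; half-tol=0.347, Σhalf²=0.411396
Nominal = -38.240. Worst-case = [-38.240 - 1.789, -38.240 + 1.519] = [-40.029, -36.721]. RSS = √0.411396 = 0.641.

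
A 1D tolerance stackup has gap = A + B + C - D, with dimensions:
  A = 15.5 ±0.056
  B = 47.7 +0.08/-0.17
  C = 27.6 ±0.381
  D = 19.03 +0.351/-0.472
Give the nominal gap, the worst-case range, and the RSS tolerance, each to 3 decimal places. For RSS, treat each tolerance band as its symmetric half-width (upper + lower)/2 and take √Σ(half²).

nominal=71.770 wc=[70.812,72.759] rss=0.577

Stack each dimension's contribution:
  +A: nom +15.500 → Σnom=15.500; wc +0.056/-0.056 → slack +0.056/-0.056; half-tol=0.056, Σhalf²=0.003136
  +B: nom +47.700 → Σnom=63.200; wc +0.080/-0.170 → slack +0.136/-0.226; half-tol=0.125, Σhalf²=0.018761
  +C: nom +27.600 → Σnom=90.800; wc +0.381/-0.381 → slack +0.517/-0.607; half-tol=0.381, Σhalf²=0.163922
  -D: nom -19.030 → Σnom=71.770; wc +0.472/-0.351 → slack +0.989/-0.958; half-tol=0.411, Σhalf²=0.333254
Nominal = 71.770. Worst-case = [71.770 - 0.958, 71.770 + 0.989] = [70.812, 72.759]. RSS = √0.333254 = 0.577.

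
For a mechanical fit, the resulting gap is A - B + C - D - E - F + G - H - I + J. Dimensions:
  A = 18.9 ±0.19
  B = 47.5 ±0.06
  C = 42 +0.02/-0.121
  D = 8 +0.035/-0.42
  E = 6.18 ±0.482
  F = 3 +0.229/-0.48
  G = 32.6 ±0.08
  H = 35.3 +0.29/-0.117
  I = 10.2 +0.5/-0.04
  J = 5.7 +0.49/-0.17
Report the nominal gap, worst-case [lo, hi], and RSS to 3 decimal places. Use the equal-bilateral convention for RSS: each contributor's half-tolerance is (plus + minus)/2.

Stack each dimension's contribution:
  +A: nom +18.900 → Σnom=18.900; wc +0.190/-0.190 → slack +0.190/-0.190; half-tol=0.190, Σhalf²=0.036100
  -B: nom -47.500 → Σnom=-28.600; wc +0.060/-0.060 → slack +0.250/-0.250; half-tol=0.060, Σhalf²=0.039700
  +C: nom +42.000 → Σnom=13.400; wc +0.020/-0.121 → slack +0.270/-0.371; half-tol=0.070, Σhalf²=0.044670
  -D: nom -8.000 → Σnom=5.400; wc +0.420/-0.035 → slack +0.690/-0.406; half-tol=0.227, Σhalf²=0.096426
  -E: nom -6.180 → Σnom=-0.780; wc +0.482/-0.482 → slack +1.172/-0.888; half-tol=0.482, Σhalf²=0.328750
  -F: nom -3.000 → Σnom=-3.780; wc +0.480/-0.229 → slack +1.652/-1.117; half-tol=0.354, Σhalf²=0.454421
  +G: nom +32.600 → Σnom=28.820; wc +0.080/-0.080 → slack +1.732/-1.197; half-tol=0.080, Σhalf²=0.460821
  -H: nom -35.300 → Σnom=-6.480; wc +0.117/-0.290 → slack +1.849/-1.487; half-tol=0.203, Σhalf²=0.502233
  -I: nom -10.200 → Σnom=-16.680; wc +0.040/-0.500 → slack +1.889/-1.987; half-tol=0.270, Σhalf²=0.575133
  +J: nom +5.700 → Σnom=-10.980; wc +0.490/-0.170 → slack +2.379/-2.157; half-tol=0.330, Σhalf²=0.684033
Nominal = -10.980. Worst-case = [-10.980 - 2.157, -10.980 + 2.379] = [-13.137, -8.601]. RSS = √0.684033 = 0.827.

nominal=-10.980 wc=[-13.137,-8.601] rss=0.827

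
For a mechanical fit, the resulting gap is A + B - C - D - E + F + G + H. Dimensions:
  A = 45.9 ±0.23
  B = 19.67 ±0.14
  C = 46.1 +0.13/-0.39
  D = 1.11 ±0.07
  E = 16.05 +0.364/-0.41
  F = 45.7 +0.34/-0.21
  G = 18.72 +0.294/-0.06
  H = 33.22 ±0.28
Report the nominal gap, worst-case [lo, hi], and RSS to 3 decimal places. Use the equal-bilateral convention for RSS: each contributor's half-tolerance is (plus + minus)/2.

nominal=99.950 wc=[98.466,102.104] rss=0.693

Stack each dimension's contribution:
  +A: nom +45.900 → Σnom=45.900; wc +0.230/-0.230 → slack +0.230/-0.230; half-tol=0.230, Σhalf²=0.052900
  +B: nom +19.670 → Σnom=65.570; wc +0.140/-0.140 → slack +0.370/-0.370; half-tol=0.140, Σhalf²=0.072500
  -C: nom -46.100 → Σnom=19.470; wc +0.390/-0.130 → slack +0.760/-0.500; half-tol=0.260, Σhalf²=0.140100
  -D: nom -1.110 → Σnom=18.360; wc +0.070/-0.070 → slack +0.830/-0.570; half-tol=0.070, Σhalf²=0.145000
  -E: nom -16.050 → Σnom=2.310; wc +0.410/-0.364 → slack +1.240/-0.934; half-tol=0.387, Σhalf²=0.294769
  +F: nom +45.700 → Σnom=48.010; wc +0.340/-0.210 → slack +1.580/-1.144; half-tol=0.275, Σhalf²=0.370394
  +G: nom +18.720 → Σnom=66.730; wc +0.294/-0.060 → slack +1.874/-1.204; half-tol=0.177, Σhalf²=0.401723
  +H: nom +33.220 → Σnom=99.950; wc +0.280/-0.280 → slack +2.154/-1.484; half-tol=0.280, Σhalf²=0.480123
Nominal = 99.950. Worst-case = [99.950 - 1.484, 99.950 + 2.154] = [98.466, 102.104]. RSS = √0.480123 = 0.693.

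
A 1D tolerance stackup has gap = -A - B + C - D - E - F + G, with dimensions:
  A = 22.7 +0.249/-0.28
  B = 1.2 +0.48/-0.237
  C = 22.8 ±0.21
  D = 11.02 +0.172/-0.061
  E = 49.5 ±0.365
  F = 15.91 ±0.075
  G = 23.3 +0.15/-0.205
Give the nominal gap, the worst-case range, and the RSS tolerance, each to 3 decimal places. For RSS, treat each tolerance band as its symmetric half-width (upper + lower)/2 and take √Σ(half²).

nominal=-54.230 wc=[-55.986,-52.852] rss=0.653

Stack each dimension's contribution:
  -A: nom -22.700 → Σnom=-22.700; wc +0.280/-0.249 → slack +0.280/-0.249; half-tol=0.265, Σhalf²=0.069960
  -B: nom -1.200 → Σnom=-23.900; wc +0.237/-0.480 → slack +0.517/-0.729; half-tol=0.358, Σhalf²=0.198482
  +C: nom +22.800 → Σnom=-1.100; wc +0.210/-0.210 → slack +0.727/-0.939; half-tol=0.210, Σhalf²=0.242582
  -D: nom -11.020 → Σnom=-12.120; wc +0.061/-0.172 → slack +0.788/-1.111; half-tol=0.116, Σhalf²=0.256155
  -E: nom -49.500 → Σnom=-61.620; wc +0.365/-0.365 → slack +1.153/-1.476; half-tol=0.365, Σhalf²=0.389380
  -F: nom -15.910 → Σnom=-77.530; wc +0.075/-0.075 → slack +1.228/-1.551; half-tol=0.075, Σhalf²=0.395005
  +G: nom +23.300 → Σnom=-54.230; wc +0.150/-0.205 → slack +1.378/-1.756; half-tol=0.177, Σhalf²=0.426511
Nominal = -54.230. Worst-case = [-54.230 - 1.756, -54.230 + 1.378] = [-55.986, -52.852]. RSS = √0.426511 = 0.653.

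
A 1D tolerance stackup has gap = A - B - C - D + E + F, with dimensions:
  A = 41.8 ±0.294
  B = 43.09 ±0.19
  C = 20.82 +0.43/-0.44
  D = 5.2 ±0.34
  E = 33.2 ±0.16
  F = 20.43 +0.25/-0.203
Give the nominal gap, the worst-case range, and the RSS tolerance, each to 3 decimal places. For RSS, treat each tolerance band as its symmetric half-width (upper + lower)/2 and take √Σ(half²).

Stack each dimension's contribution:
  +A: nom +41.800 → Σnom=41.800; wc +0.294/-0.294 → slack +0.294/-0.294; half-tol=0.294, Σhalf²=0.086436
  -B: nom -43.090 → Σnom=-1.290; wc +0.190/-0.190 → slack +0.484/-0.484; half-tol=0.190, Σhalf²=0.122536
  -C: nom -20.820 → Σnom=-22.110; wc +0.440/-0.430 → slack +0.924/-0.914; half-tol=0.435, Σhalf²=0.311761
  -D: nom -5.200 → Σnom=-27.310; wc +0.340/-0.340 → slack +1.264/-1.254; half-tol=0.340, Σhalf²=0.427361
  +E: nom +33.200 → Σnom=5.890; wc +0.160/-0.160 → slack +1.424/-1.414; half-tol=0.160, Σhalf²=0.452961
  +F: nom +20.430 → Σnom=26.320; wc +0.250/-0.203 → slack +1.674/-1.617; half-tol=0.227, Σhalf²=0.504263
Nominal = 26.320. Worst-case = [26.320 - 1.617, 26.320 + 1.674] = [24.703, 27.994]. RSS = √0.504263 = 0.710.

nominal=26.320 wc=[24.703,27.994] rss=0.710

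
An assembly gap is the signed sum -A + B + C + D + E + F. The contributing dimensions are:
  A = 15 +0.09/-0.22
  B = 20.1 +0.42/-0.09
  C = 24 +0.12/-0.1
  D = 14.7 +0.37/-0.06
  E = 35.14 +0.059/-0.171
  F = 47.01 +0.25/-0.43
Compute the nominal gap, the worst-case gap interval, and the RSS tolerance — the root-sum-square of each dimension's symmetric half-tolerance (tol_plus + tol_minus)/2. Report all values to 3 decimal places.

nominal=125.950 wc=[125.009,127.389] rss=0.526

Stack each dimension's contribution:
  -A: nom -15.000 → Σnom=-15.000; wc +0.220/-0.090 → slack +0.220/-0.090; half-tol=0.155, Σhalf²=0.024025
  +B: nom +20.100 → Σnom=5.100; wc +0.420/-0.090 → slack +0.640/-0.180; half-tol=0.255, Σhalf²=0.089050
  +C: nom +24.000 → Σnom=29.100; wc +0.120/-0.100 → slack +0.760/-0.280; half-tol=0.110, Σhalf²=0.101150
  +D: nom +14.700 → Σnom=43.800; wc +0.370/-0.060 → slack +1.130/-0.340; half-tol=0.215, Σhalf²=0.147375
  +E: nom +35.140 → Σnom=78.940; wc +0.059/-0.171 → slack +1.189/-0.511; half-tol=0.115, Σhalf²=0.160600
  +F: nom +47.010 → Σnom=125.950; wc +0.250/-0.430 → slack +1.439/-0.941; half-tol=0.340, Σhalf²=0.276200
Nominal = 125.950. Worst-case = [125.950 - 0.941, 125.950 + 1.439] = [125.009, 127.389]. RSS = √0.276200 = 0.526.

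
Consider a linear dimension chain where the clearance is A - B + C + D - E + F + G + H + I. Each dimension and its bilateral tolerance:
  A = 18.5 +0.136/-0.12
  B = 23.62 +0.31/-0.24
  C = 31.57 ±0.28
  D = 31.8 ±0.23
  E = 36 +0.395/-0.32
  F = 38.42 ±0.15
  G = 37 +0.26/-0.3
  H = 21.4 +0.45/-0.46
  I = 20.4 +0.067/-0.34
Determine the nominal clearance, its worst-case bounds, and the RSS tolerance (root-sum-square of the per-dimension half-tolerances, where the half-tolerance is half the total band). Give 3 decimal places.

Stack each dimension's contribution:
  +A: nom +18.500 → Σnom=18.500; wc +0.136/-0.120 → slack +0.136/-0.120; half-tol=0.128, Σhalf²=0.016384
  -B: nom -23.620 → Σnom=-5.120; wc +0.240/-0.310 → slack +0.376/-0.430; half-tol=0.275, Σhalf²=0.092009
  +C: nom +31.570 → Σnom=26.450; wc +0.280/-0.280 → slack +0.656/-0.710; half-tol=0.280, Σhalf²=0.170409
  +D: nom +31.800 → Σnom=58.250; wc +0.230/-0.230 → slack +0.886/-0.940; half-tol=0.230, Σhalf²=0.223309
  -E: nom -36.000 → Σnom=22.250; wc +0.320/-0.395 → slack +1.206/-1.335; half-tol=0.358, Σhalf²=0.351115
  +F: nom +38.420 → Σnom=60.670; wc +0.150/-0.150 → slack +1.356/-1.485; half-tol=0.150, Σhalf²=0.373615
  +G: nom +37.000 → Σnom=97.670; wc +0.260/-0.300 → slack +1.616/-1.785; half-tol=0.280, Σhalf²=0.452015
  +H: nom +21.400 → Σnom=119.070; wc +0.450/-0.460 → slack +2.066/-2.245; half-tol=0.455, Σhalf²=0.659040
  +I: nom +20.400 → Σnom=139.470; wc +0.067/-0.340 → slack +2.133/-2.585; half-tol=0.204, Σhalf²=0.700453
Nominal = 139.470. Worst-case = [139.470 - 2.585, 139.470 + 2.133] = [136.885, 141.603]. RSS = √0.700453 = 0.837.

nominal=139.470 wc=[136.885,141.603] rss=0.837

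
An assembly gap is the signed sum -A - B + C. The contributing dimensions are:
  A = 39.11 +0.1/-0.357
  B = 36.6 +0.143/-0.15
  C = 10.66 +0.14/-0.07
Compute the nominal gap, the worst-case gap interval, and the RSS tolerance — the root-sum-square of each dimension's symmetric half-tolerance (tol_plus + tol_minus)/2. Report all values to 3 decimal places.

Stack each dimension's contribution:
  -A: nom -39.110 → Σnom=-39.110; wc +0.357/-0.100 → slack +0.357/-0.100; half-tol=0.228, Σhalf²=0.052212
  -B: nom -36.600 → Σnom=-75.710; wc +0.150/-0.143 → slack +0.507/-0.243; half-tol=0.146, Σhalf²=0.073674
  +C: nom +10.660 → Σnom=-65.050; wc +0.140/-0.070 → slack +0.647/-0.313; half-tol=0.105, Σhalf²=0.084699
Nominal = -65.050. Worst-case = [-65.050 - 0.313, -65.050 + 0.647] = [-65.363, -64.403]. RSS = √0.084699 = 0.291.

nominal=-65.050 wc=[-65.363,-64.403] rss=0.291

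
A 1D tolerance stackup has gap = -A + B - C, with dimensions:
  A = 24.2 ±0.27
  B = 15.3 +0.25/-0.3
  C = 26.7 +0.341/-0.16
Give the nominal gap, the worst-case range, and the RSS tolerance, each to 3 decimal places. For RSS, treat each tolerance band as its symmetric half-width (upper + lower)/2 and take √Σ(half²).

Stack each dimension's contribution:
  -A: nom -24.200 → Σnom=-24.200; wc +0.270/-0.270 → slack +0.270/-0.270; half-tol=0.270, Σhalf²=0.072900
  +B: nom +15.300 → Σnom=-8.900; wc +0.250/-0.300 → slack +0.520/-0.570; half-tol=0.275, Σhalf²=0.148525
  -C: nom -26.700 → Σnom=-35.600; wc +0.160/-0.341 → slack +0.680/-0.911; half-tol=0.251, Σhalf²=0.211275
Nominal = -35.600. Worst-case = [-35.600 - 0.911, -35.600 + 0.680] = [-36.511, -34.920]. RSS = √0.211275 = 0.460.

nominal=-35.600 wc=[-36.511,-34.920] rss=0.460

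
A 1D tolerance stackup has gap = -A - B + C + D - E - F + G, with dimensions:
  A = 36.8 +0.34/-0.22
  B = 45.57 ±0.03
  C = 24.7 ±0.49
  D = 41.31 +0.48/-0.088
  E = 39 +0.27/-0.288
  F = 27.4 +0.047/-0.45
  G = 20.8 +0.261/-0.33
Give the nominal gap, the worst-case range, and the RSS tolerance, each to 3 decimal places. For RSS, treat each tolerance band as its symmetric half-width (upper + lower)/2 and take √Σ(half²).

nominal=-61.960 wc=[-63.555,-59.741] rss=0.792

Stack each dimension's contribution:
  -A: nom -36.800 → Σnom=-36.800; wc +0.220/-0.340 → slack +0.220/-0.340; half-tol=0.280, Σhalf²=0.078400
  -B: nom -45.570 → Σnom=-82.370; wc +0.030/-0.030 → slack +0.250/-0.370; half-tol=0.030, Σhalf²=0.079300
  +C: nom +24.700 → Σnom=-57.670; wc +0.490/-0.490 → slack +0.740/-0.860; half-tol=0.490, Σhalf²=0.319400
  +D: nom +41.310 → Σnom=-16.360; wc +0.480/-0.088 → slack +1.220/-0.948; half-tol=0.284, Σhalf²=0.400056
  -E: nom -39.000 → Σnom=-55.360; wc +0.288/-0.270 → slack +1.508/-1.218; half-tol=0.279, Σhalf²=0.477897
  -F: nom -27.400 → Σnom=-82.760; wc +0.450/-0.047 → slack +1.958/-1.265; half-tol=0.248, Σhalf²=0.539649
  +G: nom +20.800 → Σnom=-61.960; wc +0.261/-0.330 → slack +2.219/-1.595; half-tol=0.295, Σhalf²=0.626969
Nominal = -61.960. Worst-case = [-61.960 - 1.595, -61.960 + 2.219] = [-63.555, -59.741]. RSS = √0.626969 = 0.792.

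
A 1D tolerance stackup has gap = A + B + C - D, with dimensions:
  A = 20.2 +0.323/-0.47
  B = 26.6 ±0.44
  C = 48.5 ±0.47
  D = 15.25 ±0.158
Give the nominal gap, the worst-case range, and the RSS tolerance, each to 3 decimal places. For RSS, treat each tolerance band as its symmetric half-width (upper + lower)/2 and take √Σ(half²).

Stack each dimension's contribution:
  +A: nom +20.200 → Σnom=20.200; wc +0.323/-0.470 → slack +0.323/-0.470; half-tol=0.396, Σhalf²=0.157212
  +B: nom +26.600 → Σnom=46.800; wc +0.440/-0.440 → slack +0.763/-0.910; half-tol=0.440, Σhalf²=0.350812
  +C: nom +48.500 → Σnom=95.300; wc +0.470/-0.470 → slack +1.233/-1.380; half-tol=0.470, Σhalf²=0.571712
  -D: nom -15.250 → Σnom=80.050; wc +0.158/-0.158 → slack +1.391/-1.538; half-tol=0.158, Σhalf²=0.596676
Nominal = 80.050. Worst-case = [80.050 - 1.538, 80.050 + 1.391] = [78.512, 81.441]. RSS = √0.596676 = 0.772.

nominal=80.050 wc=[78.512,81.441] rss=0.772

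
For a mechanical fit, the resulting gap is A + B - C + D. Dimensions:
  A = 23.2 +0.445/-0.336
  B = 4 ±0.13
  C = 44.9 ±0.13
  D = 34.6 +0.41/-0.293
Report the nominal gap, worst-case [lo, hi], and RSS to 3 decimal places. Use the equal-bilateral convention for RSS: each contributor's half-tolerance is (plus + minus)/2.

Stack each dimension's contribution:
  +A: nom +23.200 → Σnom=23.200; wc +0.445/-0.336 → slack +0.445/-0.336; half-tol=0.391, Σhalf²=0.152490
  +B: nom +4.000 → Σnom=27.200; wc +0.130/-0.130 → slack +0.575/-0.466; half-tol=0.130, Σhalf²=0.169390
  -C: nom -44.900 → Σnom=-17.700; wc +0.130/-0.130 → slack +0.705/-0.596; half-tol=0.130, Σhalf²=0.186290
  +D: nom +34.600 → Σnom=16.900; wc +0.410/-0.293 → slack +1.115/-0.889; half-tol=0.351, Σhalf²=0.309843
Nominal = 16.900. Worst-case = [16.900 - 0.889, 16.900 + 1.115] = [16.011, 18.015]. RSS = √0.309843 = 0.557.

nominal=16.900 wc=[16.011,18.015] rss=0.557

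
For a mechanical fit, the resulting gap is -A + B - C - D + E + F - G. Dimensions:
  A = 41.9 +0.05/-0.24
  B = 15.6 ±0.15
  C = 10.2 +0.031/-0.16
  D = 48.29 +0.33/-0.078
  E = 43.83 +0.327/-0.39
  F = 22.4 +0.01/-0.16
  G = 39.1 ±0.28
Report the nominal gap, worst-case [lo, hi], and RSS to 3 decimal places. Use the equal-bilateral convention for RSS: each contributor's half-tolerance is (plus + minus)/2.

Stack each dimension's contribution:
  -A: nom -41.900 → Σnom=-41.900; wc +0.240/-0.050 → slack +0.240/-0.050; half-tol=0.145, Σhalf²=0.021025
  +B: nom +15.600 → Σnom=-26.300; wc +0.150/-0.150 → slack +0.390/-0.200; half-tol=0.150, Σhalf²=0.043525
  -C: nom -10.200 → Σnom=-36.500; wc +0.160/-0.031 → slack +0.550/-0.231; half-tol=0.096, Σhalf²=0.052645
  -D: nom -48.290 → Σnom=-84.790; wc +0.078/-0.330 → slack +0.628/-0.561; half-tol=0.204, Σhalf²=0.094261
  +E: nom +43.830 → Σnom=-40.960; wc +0.327/-0.390 → slack +0.955/-0.951; half-tol=0.359, Σhalf²=0.222784
  +F: nom +22.400 → Σnom=-18.560; wc +0.010/-0.160 → slack +0.965/-1.111; half-tol=0.085, Σhalf²=0.230009
  -G: nom -39.100 → Σnom=-57.660; wc +0.280/-0.280 → slack +1.245/-1.391; half-tol=0.280, Σhalf²=0.308409
Nominal = -57.660. Worst-case = [-57.660 - 1.391, -57.660 + 1.245] = [-59.051, -56.415]. RSS = √0.308409 = 0.555.

nominal=-57.660 wc=[-59.051,-56.415] rss=0.555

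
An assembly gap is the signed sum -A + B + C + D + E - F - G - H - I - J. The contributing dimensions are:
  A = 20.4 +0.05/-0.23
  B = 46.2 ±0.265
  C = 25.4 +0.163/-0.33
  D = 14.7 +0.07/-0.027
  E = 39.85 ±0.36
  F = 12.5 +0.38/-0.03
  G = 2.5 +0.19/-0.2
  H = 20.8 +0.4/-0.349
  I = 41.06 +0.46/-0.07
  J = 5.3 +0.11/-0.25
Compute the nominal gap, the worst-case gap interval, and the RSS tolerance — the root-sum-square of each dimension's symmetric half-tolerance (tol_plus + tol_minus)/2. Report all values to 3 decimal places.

Stack each dimension's contribution:
  -A: nom -20.400 → Σnom=-20.400; wc +0.230/-0.050 → slack +0.230/-0.050; half-tol=0.140, Σhalf²=0.019600
  +B: nom +46.200 → Σnom=25.800; wc +0.265/-0.265 → slack +0.495/-0.315; half-tol=0.265, Σhalf²=0.089825
  +C: nom +25.400 → Σnom=51.200; wc +0.163/-0.330 → slack +0.658/-0.645; half-tol=0.246, Σhalf²=0.150587
  +D: nom +14.700 → Σnom=65.900; wc +0.070/-0.027 → slack +0.728/-0.672; half-tol=0.049, Σhalf²=0.152940
  +E: nom +39.850 → Σnom=105.750; wc +0.360/-0.360 → slack +1.088/-1.032; half-tol=0.360, Σhalf²=0.282539
  -F: nom -12.500 → Σnom=93.250; wc +0.030/-0.380 → slack +1.118/-1.412; half-tol=0.205, Σhalf²=0.324565
  -G: nom -2.500 → Σnom=90.750; wc +0.200/-0.190 → slack +1.318/-1.602; half-tol=0.195, Σhalf²=0.362590
  -H: nom -20.800 → Σnom=69.950; wc +0.349/-0.400 → slack +1.667/-2.002; half-tol=0.374, Σhalf²=0.502840
  -I: nom -41.060 → Σnom=28.890; wc +0.070/-0.460 → slack +1.737/-2.462; half-tol=0.265, Σhalf²=0.573065
  -J: nom -5.300 → Σnom=23.590; wc +0.250/-0.110 → slack +1.987/-2.572; half-tol=0.180, Σhalf²=0.605465
Nominal = 23.590. Worst-case = [23.590 - 2.572, 23.590 + 1.987] = [21.018, 25.577]. RSS = √0.605465 = 0.778.

nominal=23.590 wc=[21.018,25.577] rss=0.778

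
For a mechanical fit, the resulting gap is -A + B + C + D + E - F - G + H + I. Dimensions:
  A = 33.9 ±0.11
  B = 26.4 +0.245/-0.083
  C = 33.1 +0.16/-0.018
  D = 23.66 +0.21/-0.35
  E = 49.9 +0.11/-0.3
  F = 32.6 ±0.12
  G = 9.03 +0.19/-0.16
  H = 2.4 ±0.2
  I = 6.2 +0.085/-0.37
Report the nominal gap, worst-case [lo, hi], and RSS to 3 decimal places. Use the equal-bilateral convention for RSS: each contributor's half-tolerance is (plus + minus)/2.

Stack each dimension's contribution:
  -A: nom -33.900 → Σnom=-33.900; wc +0.110/-0.110 → slack +0.110/-0.110; half-tol=0.110, Σhalf²=0.012100
  +B: nom +26.400 → Σnom=-7.500; wc +0.245/-0.083 → slack +0.355/-0.193; half-tol=0.164, Σhalf²=0.038996
  +C: nom +33.100 → Σnom=25.600; wc +0.160/-0.018 → slack +0.515/-0.211; half-tol=0.089, Σhalf²=0.046917
  +D: nom +23.660 → Σnom=49.260; wc +0.210/-0.350 → slack +0.725/-0.561; half-tol=0.280, Σhalf²=0.125317
  +E: nom +49.900 → Σnom=99.160; wc +0.110/-0.300 → slack +0.835/-0.861; half-tol=0.205, Σhalf²=0.167342
  -F: nom -32.600 → Σnom=66.560; wc +0.120/-0.120 → slack +0.955/-0.981; half-tol=0.120, Σhalf²=0.181742
  -G: nom -9.030 → Σnom=57.530; wc +0.160/-0.190 → slack +1.115/-1.171; half-tol=0.175, Σhalf²=0.212367
  +H: nom +2.400 → Σnom=59.930; wc +0.200/-0.200 → slack +1.315/-1.371; half-tol=0.200, Σhalf²=0.252367
  +I: nom +6.200 → Σnom=66.130; wc +0.085/-0.370 → slack +1.400/-1.741; half-tol=0.228, Σhalf²=0.304123
Nominal = 66.130. Worst-case = [66.130 - 1.741, 66.130 + 1.400] = [64.389, 67.530]. RSS = √0.304123 = 0.551.

nominal=66.130 wc=[64.389,67.530] rss=0.551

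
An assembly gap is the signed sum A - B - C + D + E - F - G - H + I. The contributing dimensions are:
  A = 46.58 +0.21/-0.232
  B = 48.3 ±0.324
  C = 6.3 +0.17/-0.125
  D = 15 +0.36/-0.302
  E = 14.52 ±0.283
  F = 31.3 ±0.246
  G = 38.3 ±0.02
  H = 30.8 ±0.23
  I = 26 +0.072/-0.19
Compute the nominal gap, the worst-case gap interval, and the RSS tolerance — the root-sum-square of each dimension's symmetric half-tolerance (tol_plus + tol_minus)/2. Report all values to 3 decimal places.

Stack each dimension's contribution:
  +A: nom +46.580 → Σnom=46.580; wc +0.210/-0.232 → slack +0.210/-0.232; half-tol=0.221, Σhalf²=0.048841
  -B: nom -48.300 → Σnom=-1.720; wc +0.324/-0.324 → slack +0.534/-0.556; half-tol=0.324, Σhalf²=0.153817
  -C: nom -6.300 → Σnom=-8.020; wc +0.125/-0.170 → slack +0.659/-0.726; half-tol=0.148, Σhalf²=0.175573
  +D: nom +15.000 → Σnom=6.980; wc +0.360/-0.302 → slack +1.019/-1.028; half-tol=0.331, Σhalf²=0.285134
  +E: nom +14.520 → Σnom=21.500; wc +0.283/-0.283 → slack +1.302/-1.311; half-tol=0.283, Σhalf²=0.365223
  -F: nom -31.300 → Σnom=-9.800; wc +0.246/-0.246 → slack +1.548/-1.557; half-tol=0.246, Σhalf²=0.425739
  -G: nom -38.300 → Σnom=-48.100; wc +0.020/-0.020 → slack +1.568/-1.577; half-tol=0.020, Σhalf²=0.426139
  -H: nom -30.800 → Σnom=-78.900; wc +0.230/-0.230 → slack +1.798/-1.807; half-tol=0.230, Σhalf²=0.479039
  +I: nom +26.000 → Σnom=-52.900; wc +0.072/-0.190 → slack +1.870/-1.997; half-tol=0.131, Σhalf²=0.496200
Nominal = -52.900. Worst-case = [-52.900 - 1.997, -52.900 + 1.870] = [-54.897, -51.030]. RSS = √0.496200 = 0.704.

nominal=-52.900 wc=[-54.897,-51.030] rss=0.704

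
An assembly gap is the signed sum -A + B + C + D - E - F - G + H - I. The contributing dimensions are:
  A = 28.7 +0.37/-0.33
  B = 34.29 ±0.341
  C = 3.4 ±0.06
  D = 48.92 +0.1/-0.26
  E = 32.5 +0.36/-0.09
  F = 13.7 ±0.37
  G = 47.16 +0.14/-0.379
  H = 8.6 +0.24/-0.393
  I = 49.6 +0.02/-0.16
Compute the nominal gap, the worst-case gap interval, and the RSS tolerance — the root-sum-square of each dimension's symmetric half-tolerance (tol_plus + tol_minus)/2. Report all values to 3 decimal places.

nominal=-76.450 wc=[-78.764,-74.380] rss=0.799

Stack each dimension's contribution:
  -A: nom -28.700 → Σnom=-28.700; wc +0.330/-0.370 → slack +0.330/-0.370; half-tol=0.350, Σhalf²=0.122500
  +B: nom +34.290 → Σnom=5.590; wc +0.341/-0.341 → slack +0.671/-0.711; half-tol=0.341, Σhalf²=0.238781
  +C: nom +3.400 → Σnom=8.990; wc +0.060/-0.060 → slack +0.731/-0.771; half-tol=0.060, Σhalf²=0.242381
  +D: nom +48.920 → Σnom=57.910; wc +0.100/-0.260 → slack +0.831/-1.031; half-tol=0.180, Σhalf²=0.274781
  -E: nom -32.500 → Σnom=25.410; wc +0.090/-0.360 → slack +0.921/-1.391; half-tol=0.225, Σhalf²=0.325406
  -F: nom -13.700 → Σnom=11.710; wc +0.370/-0.370 → slack +1.291/-1.761; half-tol=0.370, Σhalf²=0.462306
  -G: nom -47.160 → Σnom=-35.450; wc +0.379/-0.140 → slack +1.670/-1.901; half-tol=0.260, Σhalf²=0.529646
  +H: nom +8.600 → Σnom=-26.850; wc +0.240/-0.393 → slack +1.910/-2.294; half-tol=0.317, Σhalf²=0.629818
  -I: nom -49.600 → Σnom=-76.450; wc +0.160/-0.020 → slack +2.070/-2.314; half-tol=0.090, Σhalf²=0.637918
Nominal = -76.450. Worst-case = [-76.450 - 2.314, -76.450 + 2.070] = [-78.764, -74.380]. RSS = √0.637918 = 0.799.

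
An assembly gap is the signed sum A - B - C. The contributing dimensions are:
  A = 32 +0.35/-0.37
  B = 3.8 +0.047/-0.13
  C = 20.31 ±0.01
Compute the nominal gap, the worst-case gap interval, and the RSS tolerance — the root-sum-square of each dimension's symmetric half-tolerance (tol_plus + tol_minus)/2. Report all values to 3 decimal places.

nominal=7.890 wc=[7.463,8.380] rss=0.371

Stack each dimension's contribution:
  +A: nom +32.000 → Σnom=32.000; wc +0.350/-0.370 → slack +0.350/-0.370; half-tol=0.360, Σhalf²=0.129600
  -B: nom -3.800 → Σnom=28.200; wc +0.130/-0.047 → slack +0.480/-0.417; half-tol=0.088, Σhalf²=0.137432
  -C: nom -20.310 → Σnom=7.890; wc +0.010/-0.010 → slack +0.490/-0.427; half-tol=0.010, Σhalf²=0.137532
Nominal = 7.890. Worst-case = [7.890 - 0.427, 7.890 + 0.490] = [7.463, 8.380]. RSS = √0.137532 = 0.371.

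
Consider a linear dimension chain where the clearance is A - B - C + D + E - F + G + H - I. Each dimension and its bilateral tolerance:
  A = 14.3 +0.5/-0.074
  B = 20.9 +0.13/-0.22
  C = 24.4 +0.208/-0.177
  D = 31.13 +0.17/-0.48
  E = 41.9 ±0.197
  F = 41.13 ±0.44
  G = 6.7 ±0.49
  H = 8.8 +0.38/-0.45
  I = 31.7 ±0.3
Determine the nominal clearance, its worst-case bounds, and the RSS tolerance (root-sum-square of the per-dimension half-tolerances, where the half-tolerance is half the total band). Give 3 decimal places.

Stack each dimension's contribution:
  +A: nom +14.300 → Σnom=14.300; wc +0.500/-0.074 → slack +0.500/-0.074; half-tol=0.287, Σhalf²=0.082369
  -B: nom -20.900 → Σnom=-6.600; wc +0.220/-0.130 → slack +0.720/-0.204; half-tol=0.175, Σhalf²=0.112994
  -C: nom -24.400 → Σnom=-31.000; wc +0.177/-0.208 → slack +0.897/-0.412; half-tol=0.193, Σhalf²=0.150050
  +D: nom +31.130 → Σnom=0.130; wc +0.170/-0.480 → slack +1.067/-0.892; half-tol=0.325, Σhalf²=0.255675
  +E: nom +41.900 → Σnom=42.030; wc +0.197/-0.197 → slack +1.264/-1.089; half-tol=0.197, Σhalf²=0.294484
  -F: nom -41.130 → Σnom=0.900; wc +0.440/-0.440 → slack +1.704/-1.529; half-tol=0.440, Σhalf²=0.488084
  +G: nom +6.700 → Σnom=7.600; wc +0.490/-0.490 → slack +2.194/-2.019; half-tol=0.490, Σhalf²=0.728184
  +H: nom +8.800 → Σnom=16.400; wc +0.380/-0.450 → slack +2.574/-2.469; half-tol=0.415, Σhalf²=0.900409
  -I: nom -31.700 → Σnom=-15.300; wc +0.300/-0.300 → slack +2.874/-2.769; half-tol=0.300, Σhalf²=0.990409
Nominal = -15.300. Worst-case = [-15.300 - 2.769, -15.300 + 2.874] = [-18.069, -12.426]. RSS = √0.990409 = 0.995.

nominal=-15.300 wc=[-18.069,-12.426] rss=0.995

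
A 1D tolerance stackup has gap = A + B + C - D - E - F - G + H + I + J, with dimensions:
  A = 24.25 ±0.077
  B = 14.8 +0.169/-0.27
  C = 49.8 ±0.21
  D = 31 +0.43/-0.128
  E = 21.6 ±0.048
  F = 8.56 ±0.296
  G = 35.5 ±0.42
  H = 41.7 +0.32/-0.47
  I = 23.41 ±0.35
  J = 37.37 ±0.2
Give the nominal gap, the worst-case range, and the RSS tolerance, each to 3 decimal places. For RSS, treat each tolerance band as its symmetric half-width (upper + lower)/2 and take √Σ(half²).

nominal=94.670 wc=[91.899,96.888] rss=0.872

Stack each dimension's contribution:
  +A: nom +24.250 → Σnom=24.250; wc +0.077/-0.077 → slack +0.077/-0.077; half-tol=0.077, Σhalf²=0.005929
  +B: nom +14.800 → Σnom=39.050; wc +0.169/-0.270 → slack +0.246/-0.347; half-tol=0.220, Σhalf²=0.054109
  +C: nom +49.800 → Σnom=88.850; wc +0.210/-0.210 → slack +0.456/-0.557; half-tol=0.210, Σhalf²=0.098209
  -D: nom -31.000 → Σnom=57.850; wc +0.128/-0.430 → slack +0.584/-0.987; half-tol=0.279, Σhalf²=0.176050
  -E: nom -21.600 → Σnom=36.250; wc +0.048/-0.048 → slack +0.632/-1.035; half-tol=0.048, Σhalf²=0.178354
  -F: nom -8.560 → Σnom=27.690; wc +0.296/-0.296 → slack +0.928/-1.331; half-tol=0.296, Σhalf²=0.265970
  -G: nom -35.500 → Σnom=-7.810; wc +0.420/-0.420 → slack +1.348/-1.751; half-tol=0.420, Σhalf²=0.442370
  +H: nom +41.700 → Σnom=33.890; wc +0.320/-0.470 → slack +1.668/-2.221; half-tol=0.395, Σhalf²=0.598395
  +I: nom +23.410 → Σnom=57.300; wc +0.350/-0.350 → slack +2.018/-2.571; half-tol=0.350, Σhalf²=0.720895
  +J: nom +37.370 → Σnom=94.670; wc +0.200/-0.200 → slack +2.218/-2.771; half-tol=0.200, Σhalf²=0.760895
Nominal = 94.670. Worst-case = [94.670 - 2.771, 94.670 + 2.218] = [91.899, 96.888]. RSS = √0.760895 = 0.872.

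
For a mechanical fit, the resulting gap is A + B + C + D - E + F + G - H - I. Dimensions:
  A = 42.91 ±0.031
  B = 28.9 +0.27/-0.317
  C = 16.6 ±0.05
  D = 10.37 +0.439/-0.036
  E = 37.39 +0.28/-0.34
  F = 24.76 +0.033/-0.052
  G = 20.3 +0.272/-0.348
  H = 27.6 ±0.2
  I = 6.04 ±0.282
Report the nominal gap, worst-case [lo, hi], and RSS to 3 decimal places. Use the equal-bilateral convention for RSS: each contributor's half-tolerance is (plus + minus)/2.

nominal=72.810 wc=[71.214,74.727] rss=0.678

Stack each dimension's contribution:
  +A: nom +42.910 → Σnom=42.910; wc +0.031/-0.031 → slack +0.031/-0.031; half-tol=0.031, Σhalf²=0.000961
  +B: nom +28.900 → Σnom=71.810; wc +0.270/-0.317 → slack +0.301/-0.348; half-tol=0.293, Σhalf²=0.087103
  +C: nom +16.600 → Σnom=88.410; wc +0.050/-0.050 → slack +0.351/-0.398; half-tol=0.050, Σhalf²=0.089603
  +D: nom +10.370 → Σnom=98.780; wc +0.439/-0.036 → slack +0.790/-0.434; half-tol=0.237, Σhalf²=0.146009
  -E: nom -37.390 → Σnom=61.390; wc +0.340/-0.280 → slack +1.130/-0.714; half-tol=0.310, Σhalf²=0.242110
  +F: nom +24.760 → Σnom=86.150; wc +0.033/-0.052 → slack +1.163/-0.766; half-tol=0.042, Σhalf²=0.243916
  +G: nom +20.300 → Σnom=106.450; wc +0.272/-0.348 → slack +1.435/-1.114; half-tol=0.310, Σhalf²=0.340016
  -H: nom -27.600 → Σnom=78.850; wc +0.200/-0.200 → slack +1.635/-1.314; half-tol=0.200, Σhalf²=0.380016
  -I: nom -6.040 → Σnom=72.810; wc +0.282/-0.282 → slack +1.917/-1.596; half-tol=0.282, Σhalf²=0.459540
Nominal = 72.810. Worst-case = [72.810 - 1.596, 72.810 + 1.917] = [71.214, 74.727]. RSS = √0.459540 = 0.678.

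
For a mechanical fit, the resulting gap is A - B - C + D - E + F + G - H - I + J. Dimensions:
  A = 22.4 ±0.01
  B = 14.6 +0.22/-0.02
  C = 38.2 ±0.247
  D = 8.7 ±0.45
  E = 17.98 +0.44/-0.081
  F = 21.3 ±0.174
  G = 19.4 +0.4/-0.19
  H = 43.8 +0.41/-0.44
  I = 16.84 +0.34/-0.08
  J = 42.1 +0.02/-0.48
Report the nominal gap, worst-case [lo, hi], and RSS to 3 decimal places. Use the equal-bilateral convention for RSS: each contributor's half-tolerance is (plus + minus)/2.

nominal=-17.520 wc=[-20.481,-15.598] rss=0.866

Stack each dimension's contribution:
  +A: nom +22.400 → Σnom=22.400; wc +0.010/-0.010 → slack +0.010/-0.010; half-tol=0.010, Σhalf²=0.000100
  -B: nom -14.600 → Σnom=7.800; wc +0.020/-0.220 → slack +0.030/-0.230; half-tol=0.120, Σhalf²=0.014500
  -C: nom -38.200 → Σnom=-30.400; wc +0.247/-0.247 → slack +0.277/-0.477; half-tol=0.247, Σhalf²=0.075509
  +D: nom +8.700 → Σnom=-21.700; wc +0.450/-0.450 → slack +0.727/-0.927; half-tol=0.450, Σhalf²=0.278009
  -E: nom -17.980 → Σnom=-39.680; wc +0.081/-0.440 → slack +0.808/-1.367; half-tol=0.261, Σhalf²=0.345869
  +F: nom +21.300 → Σnom=-18.380; wc +0.174/-0.174 → slack +0.982/-1.541; half-tol=0.174, Σhalf²=0.376145
  +G: nom +19.400 → Σnom=1.020; wc +0.400/-0.190 → slack +1.382/-1.731; half-tol=0.295, Σhalf²=0.463170
  -H: nom -43.800 → Σnom=-42.780; wc +0.440/-0.410 → slack +1.822/-2.141; half-tol=0.425, Σhalf²=0.643795
  -I: nom -16.840 → Σnom=-59.620; wc +0.080/-0.340 → slack +1.902/-2.481; half-tol=0.210, Σhalf²=0.687895
  +J: nom +42.100 → Σnom=-17.520; wc +0.020/-0.480 → slack +1.922/-2.961; half-tol=0.250, Σhalf²=0.750395
Nominal = -17.520. Worst-case = [-17.520 - 2.961, -17.520 + 1.922] = [-20.481, -15.598]. RSS = √0.750395 = 0.866.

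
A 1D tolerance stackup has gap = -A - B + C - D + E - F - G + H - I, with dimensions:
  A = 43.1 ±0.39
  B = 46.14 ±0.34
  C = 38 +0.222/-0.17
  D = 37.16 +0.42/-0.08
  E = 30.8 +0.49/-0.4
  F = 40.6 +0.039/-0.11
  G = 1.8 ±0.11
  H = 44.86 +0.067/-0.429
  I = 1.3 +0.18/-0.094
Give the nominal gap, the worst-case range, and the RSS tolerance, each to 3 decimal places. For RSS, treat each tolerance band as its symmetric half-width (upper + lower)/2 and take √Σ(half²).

nominal=-56.440 wc=[-58.918,-54.537] rss=0.815

Stack each dimension's contribution:
  -A: nom -43.100 → Σnom=-43.100; wc +0.390/-0.390 → slack +0.390/-0.390; half-tol=0.390, Σhalf²=0.152100
  -B: nom -46.140 → Σnom=-89.240; wc +0.340/-0.340 → slack +0.730/-0.730; half-tol=0.340, Σhalf²=0.267700
  +C: nom +38.000 → Σnom=-51.240; wc +0.222/-0.170 → slack +0.952/-0.900; half-tol=0.196, Σhalf²=0.306116
  -D: nom -37.160 → Σnom=-88.400; wc +0.080/-0.420 → slack +1.032/-1.320; half-tol=0.250, Σhalf²=0.368616
  +E: nom +30.800 → Σnom=-57.600; wc +0.490/-0.400 → slack +1.522/-1.720; half-tol=0.445, Σhalf²=0.566641
  -F: nom -40.600 → Σnom=-98.200; wc +0.110/-0.039 → slack +1.632/-1.759; half-tol=0.074, Σhalf²=0.572191
  -G: nom -1.800 → Σnom=-100.000; wc +0.110/-0.110 → slack +1.742/-1.869; half-tol=0.110, Σhalf²=0.584291
  +H: nom +44.860 → Σnom=-55.140; wc +0.067/-0.429 → slack +1.809/-2.298; half-tol=0.248, Σhalf²=0.645795
  -I: nom -1.300 → Σnom=-56.440; wc +0.094/-0.180 → slack +1.903/-2.478; half-tol=0.137, Σhalf²=0.664564
Nominal = -56.440. Worst-case = [-56.440 - 2.478, -56.440 + 1.903] = [-58.918, -54.537]. RSS = √0.664564 = 0.815.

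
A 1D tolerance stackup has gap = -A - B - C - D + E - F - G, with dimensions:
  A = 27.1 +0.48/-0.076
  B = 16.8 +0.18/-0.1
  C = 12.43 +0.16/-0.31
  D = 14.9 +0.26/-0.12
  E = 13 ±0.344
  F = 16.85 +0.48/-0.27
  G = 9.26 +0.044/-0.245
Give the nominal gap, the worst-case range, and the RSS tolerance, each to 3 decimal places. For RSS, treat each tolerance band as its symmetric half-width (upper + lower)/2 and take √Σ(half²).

nominal=-84.340 wc=[-86.288,-82.875] rss=0.684

Stack each dimension's contribution:
  -A: nom -27.100 → Σnom=-27.100; wc +0.076/-0.480 → slack +0.076/-0.480; half-tol=0.278, Σhalf²=0.077284
  -B: nom -16.800 → Σnom=-43.900; wc +0.100/-0.180 → slack +0.176/-0.660; half-tol=0.140, Σhalf²=0.096884
  -C: nom -12.430 → Σnom=-56.330; wc +0.310/-0.160 → slack +0.486/-0.820; half-tol=0.235, Σhalf²=0.152109
  -D: nom -14.900 → Σnom=-71.230; wc +0.120/-0.260 → slack +0.606/-1.080; half-tol=0.190, Σhalf²=0.188209
  +E: nom +13.000 → Σnom=-58.230; wc +0.344/-0.344 → slack +0.950/-1.424; half-tol=0.344, Σhalf²=0.306545
  -F: nom -16.850 → Σnom=-75.080; wc +0.270/-0.480 → slack +1.220/-1.904; half-tol=0.375, Σhalf²=0.447170
  -G: nom -9.260 → Σnom=-84.340; wc +0.245/-0.044 → slack +1.465/-1.948; half-tol=0.144, Σhalf²=0.468050
Nominal = -84.340. Worst-case = [-84.340 - 1.948, -84.340 + 1.465] = [-86.288, -82.875]. RSS = √0.468050 = 0.684.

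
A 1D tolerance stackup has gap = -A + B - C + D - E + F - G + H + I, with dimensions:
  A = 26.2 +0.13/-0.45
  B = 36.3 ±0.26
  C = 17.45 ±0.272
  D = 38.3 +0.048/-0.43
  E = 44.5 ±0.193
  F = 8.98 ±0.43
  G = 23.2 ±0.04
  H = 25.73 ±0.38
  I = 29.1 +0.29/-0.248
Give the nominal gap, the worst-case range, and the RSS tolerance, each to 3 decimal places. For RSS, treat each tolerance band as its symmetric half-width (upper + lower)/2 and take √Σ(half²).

Stack each dimension's contribution:
  -A: nom -26.200 → Σnom=-26.200; wc +0.450/-0.130 → slack +0.450/-0.130; half-tol=0.290, Σhalf²=0.084100
  +B: nom +36.300 → Σnom=10.100; wc +0.260/-0.260 → slack +0.710/-0.390; half-tol=0.260, Σhalf²=0.151700
  -C: nom -17.450 → Σnom=-7.350; wc +0.272/-0.272 → slack +0.982/-0.662; half-tol=0.272, Σhalf²=0.225684
  +D: nom +38.300 → Σnom=30.950; wc +0.048/-0.430 → slack +1.030/-1.092; half-tol=0.239, Σhalf²=0.282805
  -E: nom -44.500 → Σnom=-13.550; wc +0.193/-0.193 → slack +1.223/-1.285; half-tol=0.193, Σhalf²=0.320054
  +F: nom +8.980 → Σnom=-4.570; wc +0.430/-0.430 → slack +1.653/-1.715; half-tol=0.430, Σhalf²=0.504954
  -G: nom -23.200 → Σnom=-27.770; wc +0.040/-0.040 → slack +1.693/-1.755; half-tol=0.040, Σhalf²=0.506554
  +H: nom +25.730 → Σnom=-2.040; wc +0.380/-0.380 → slack +2.073/-2.135; half-tol=0.380, Σhalf²=0.650954
  +I: nom +29.100 → Σnom=27.060; wc +0.290/-0.248 → slack +2.363/-2.383; half-tol=0.269, Σhalf²=0.723315
Nominal = 27.060. Worst-case = [27.060 - 2.383, 27.060 + 2.363] = [24.677, 29.423]. RSS = √0.723315 = 0.850.

nominal=27.060 wc=[24.677,29.423] rss=0.850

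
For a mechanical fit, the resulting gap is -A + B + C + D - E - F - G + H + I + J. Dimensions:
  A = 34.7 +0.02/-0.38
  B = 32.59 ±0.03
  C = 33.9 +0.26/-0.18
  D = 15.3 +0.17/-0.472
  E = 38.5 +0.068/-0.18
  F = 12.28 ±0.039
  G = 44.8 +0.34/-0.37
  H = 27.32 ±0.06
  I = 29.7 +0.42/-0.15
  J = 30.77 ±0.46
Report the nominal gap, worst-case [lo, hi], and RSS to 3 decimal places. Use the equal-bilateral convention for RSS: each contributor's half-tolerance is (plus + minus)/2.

Stack each dimension's contribution:
  -A: nom -34.700 → Σnom=-34.700; wc +0.380/-0.020 → slack +0.380/-0.020; half-tol=0.200, Σhalf²=0.040000
  +B: nom +32.590 → Σnom=-2.110; wc +0.030/-0.030 → slack +0.410/-0.050; half-tol=0.030, Σhalf²=0.040900
  +C: nom +33.900 → Σnom=31.790; wc +0.260/-0.180 → slack +0.670/-0.230; half-tol=0.220, Σhalf²=0.089300
  +D: nom +15.300 → Σnom=47.090; wc +0.170/-0.472 → slack +0.840/-0.702; half-tol=0.321, Σhalf²=0.192341
  -E: nom -38.500 → Σnom=8.590; wc +0.180/-0.068 → slack +1.020/-0.770; half-tol=0.124, Σhalf²=0.207717
  -F: nom -12.280 → Σnom=-3.690; wc +0.039/-0.039 → slack +1.059/-0.809; half-tol=0.039, Σhalf²=0.209238
  -G: nom -44.800 → Σnom=-48.490; wc +0.370/-0.340 → slack +1.429/-1.149; half-tol=0.355, Σhalf²=0.335263
  +H: nom +27.320 → Σnom=-21.170; wc +0.060/-0.060 → slack +1.489/-1.209; half-tol=0.060, Σhalf²=0.338863
  +I: nom +29.700 → Σnom=8.530; wc +0.420/-0.150 → slack +1.909/-1.359; half-tol=0.285, Σhalf²=0.420088
  +J: nom +30.770 → Σnom=39.300; wc +0.460/-0.460 → slack +2.369/-1.819; half-tol=0.460, Σhalf²=0.631688
Nominal = 39.300. Worst-case = [39.300 - 1.819, 39.300 + 2.369] = [37.481, 41.669]. RSS = √0.631688 = 0.795.

nominal=39.300 wc=[37.481,41.669] rss=0.795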